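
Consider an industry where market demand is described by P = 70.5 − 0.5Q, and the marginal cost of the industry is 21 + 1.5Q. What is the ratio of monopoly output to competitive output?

Q_m/Q_c = 0.8

The monopolist equates marginal revenue to marginal cost: 70.5 − Q = 21 + 1.5Q, so Q = 19.8. From demand, P = 60.6.
Competitive equilibrium sets price equal to marginal cost: 70.5 − 0.5Q = 21 + 1.5Q, so Q = 24.75 and P = 58.125.
Ratio Q_m/Q_c = 19.8/24.75 = 0.8.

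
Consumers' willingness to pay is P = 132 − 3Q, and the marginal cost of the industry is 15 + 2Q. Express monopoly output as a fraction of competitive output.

The monopolist equates marginal revenue to marginal cost: 132 − 6Q = 15 + 2Q, so Q = 14.625. From demand, P = 88.125.
Under competition P = MC: 132 − 3Q = 15 + 2Q ⇒ Q = 23.4, P = 61.8.
Ratio Q_m/Q_c = 14.625/23.4 = 0.625.

Q_m/Q_c = 0.625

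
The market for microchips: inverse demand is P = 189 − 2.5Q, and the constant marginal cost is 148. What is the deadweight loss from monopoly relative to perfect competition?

DWL = 84.05

Perfect competition: P = MC = 148, so 189 − 2.5Q = 148 and Q = 16.4.
The monopolist equates marginal revenue to marginal cost: 189 − 5Q = 148, so Q = 8.2. From demand, P = 168.5.
DWL is the triangle between Q = 8.2 and Q = 16.4: ½·(16.4 − 8.2)·(168.5 − 148) = 84.05.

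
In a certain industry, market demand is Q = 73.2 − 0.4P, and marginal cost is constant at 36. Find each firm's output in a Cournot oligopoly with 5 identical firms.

q_i = 9.8

Inverting demand: P = 183 − 2.5Q.
Cournot with 5 identical firms: the symmetric best-response condition is 183 − 15q = 36. Each firm produces q = 9.8, total output Q = 49, price P = 60.5.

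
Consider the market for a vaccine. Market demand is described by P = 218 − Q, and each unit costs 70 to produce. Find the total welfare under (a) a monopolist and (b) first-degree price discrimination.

Monopoly: TS = 8214; Perfect PD: TS = 10952

A monopolist chooses Q where MR = MC. MR = 218 − 2Q; setting this equal to 70 gives Q = 74 and P = 144.
CS = ½·(218 − 144)·74 = 2738; PS = (144 − 70)·74 = 5476; TS = 8214.
With perfect price discrimination, output is the efficient level Q = 148 (where demand meets MC), but every buyer pays their willingness to pay: CS = 0 and PS = total surplus.
TS = 10952 (equal to competitive TS).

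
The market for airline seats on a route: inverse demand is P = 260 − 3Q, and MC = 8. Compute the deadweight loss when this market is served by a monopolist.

Under competition P = MC = 8, so Q = (260 − 8)/3 = 84.
Monopoly sets MR = MC: 260 − 6Q = 8 ⇒ Q = 42, P = 260 − 3·42 = 134.
DWL is the triangle between Q = 42 and Q = 84: ½·(84 − 42)·(134 − 8) = 2646.

DWL = 2646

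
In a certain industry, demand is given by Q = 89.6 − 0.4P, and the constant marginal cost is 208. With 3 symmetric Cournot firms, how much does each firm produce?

q_i = 1.6

Inverting demand: P = 224 − 2.5Q.
With 3 symmetric Cournot firms, each firm's FOC gives 224 − 10q = 208, so q = 1.6, Q = 3·1.6 = 4.8, and P = 212.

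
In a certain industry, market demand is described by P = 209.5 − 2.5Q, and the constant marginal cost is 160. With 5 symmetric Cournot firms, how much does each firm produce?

q_i = 3.3

In a 5-firm Cournot equilibrium, symmetry and the first-order condition give q = (209.5 − 160)/(15) = 3.3. So Q = 16.5 and P = 168.25.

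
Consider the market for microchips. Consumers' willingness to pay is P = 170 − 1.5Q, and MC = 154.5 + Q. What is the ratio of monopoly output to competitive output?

A monopolist chooses Q where MR = MC. MR = 170 − 3Q; setting this equal to 154.5 + Q gives Q = 3.875 and P = 2627/16.
Under competition P = MC: 170 − 1.5Q = 154.5 + Q ⇒ Q = 6.2, P = 160.7.
Ratio Q_m/Q_c = 3.875/6.2 = 0.625.

Q_m/Q_c = 0.625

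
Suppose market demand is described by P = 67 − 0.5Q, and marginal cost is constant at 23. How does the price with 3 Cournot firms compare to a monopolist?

Cournot: P = 34; Monopoly: P = 45

With 3 symmetric Cournot firms, each firm's FOC gives 67 − 2q = 23, so q = 22, Q = 3·22 = 66, and P = 34.
The monopolist equates marginal revenue to marginal cost: 67 − Q = 23, so Q = 44. From demand, P = 45.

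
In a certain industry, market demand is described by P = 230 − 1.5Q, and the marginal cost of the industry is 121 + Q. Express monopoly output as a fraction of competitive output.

Q_m/Q_c = 0.625

A monopolist chooses Q where MR = MC. MR = 230 − 3Q; setting this equal to 121 + Q gives Q = 27.25 and P = 189.125.
Competitive equilibrium sets price equal to marginal cost: 230 − 1.5Q = 121 + Q, so Q = 43.6 and P = 164.6.
Ratio Q_m/Q_c = 27.25/43.6 = 0.625.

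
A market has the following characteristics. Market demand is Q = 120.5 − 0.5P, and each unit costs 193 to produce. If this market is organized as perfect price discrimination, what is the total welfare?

TS = 576

Inverting demand: P = 241 − 2Q.
With perfect price discrimination, output is the efficient level Q = 24 (where demand meets MC), but every buyer pays their willingness to pay: CS = 0 and PS = total surplus.
TS = 576 (equal to competitive TS).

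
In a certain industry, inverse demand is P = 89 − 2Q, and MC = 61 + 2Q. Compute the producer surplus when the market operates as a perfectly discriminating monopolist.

Under first-degree price discrimination the firm charges each unit its demand price and produces up to where P = MC, i.e. Q = 7. Consumer surplus is zero; producer surplus equals total surplus.
PS = ½·(89 − 61)·7 = 98.

PS = 98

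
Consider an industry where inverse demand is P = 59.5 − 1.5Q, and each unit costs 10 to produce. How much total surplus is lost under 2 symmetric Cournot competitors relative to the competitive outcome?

Competitive firms price at marginal cost: P = 10, giving Q = 33.
With 2 symmetric Cournot firms, each firm's FOC gives 59.5 − 4.5q = 10, so q = 11, Q = 2·11 = 22, and P = 26.5.
DWL is the triangle between Q = 22 and Q = 33: ½·(33 − 22)·(26.5 − 10) = 90.75.

DWL = 90.75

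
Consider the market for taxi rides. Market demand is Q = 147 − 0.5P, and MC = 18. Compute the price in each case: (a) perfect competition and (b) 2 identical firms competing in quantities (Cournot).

Competition: P = 18; Cournot: P = 110

Inverting demand: P = 294 − 2Q.
Competitive firms price at marginal cost: P = 18, giving Q = 138.
In a 2-firm Cournot equilibrium, symmetry and the first-order condition give q = (294 − 18)/(6) = 46. So Q = 92 and P = 110.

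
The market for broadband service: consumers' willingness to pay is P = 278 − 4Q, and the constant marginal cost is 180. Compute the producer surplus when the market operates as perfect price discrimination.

PS = 1200.5

A perfectly discriminating monopolist sells every unit with P(Q) ≥ MC(Q), so output equals the competitive quantity Q = 24.5. Each buyer pays their reservation price, so CS = 0 and the firm captures all surplus.
PS = ½·(278 − 180)·24.5 = 1200.5.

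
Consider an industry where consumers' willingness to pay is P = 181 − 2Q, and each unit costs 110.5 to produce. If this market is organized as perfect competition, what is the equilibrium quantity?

Q = 35.25

Perfect competition: P = MC = 110.5, so 181 − 2Q = 110.5 and Q = 35.25.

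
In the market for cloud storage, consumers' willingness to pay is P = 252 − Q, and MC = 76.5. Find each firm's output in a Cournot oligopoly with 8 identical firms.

In a 8-firm Cournot equilibrium, symmetry and the first-order condition give q = (252 − 76.5)/(9) = 19.5. So Q = 156 and P = 96.

q_i = 19.5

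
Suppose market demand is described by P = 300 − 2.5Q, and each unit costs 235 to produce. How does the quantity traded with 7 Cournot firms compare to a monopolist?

Cournot: Q = 22.75; Monopoly: Q = 13

Cournot with 7 identical firms: the symmetric best-response condition is 300 − 20q = 235. Each firm produces q = 3.25, total output Q = 22.75, price P = 243.125.
A monopolist chooses Q where MR = MC. MR = 300 − 5Q; setting this equal to 235 gives Q = 13 and P = 267.5.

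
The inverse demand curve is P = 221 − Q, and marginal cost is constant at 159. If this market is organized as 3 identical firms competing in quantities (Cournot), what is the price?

P = 174.5

In a 3-firm Cournot equilibrium, symmetry and the first-order condition give q = (221 − 159)/(4) = 15.5. So Q = 46.5 and P = 174.5.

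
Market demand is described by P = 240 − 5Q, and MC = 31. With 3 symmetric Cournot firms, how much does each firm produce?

With 3 symmetric Cournot firms, each firm's FOC gives 240 − 20q = 31, so q = 10.45, Q = 3·10.45 = 31.35, and P = 83.25.

q_i = 10.45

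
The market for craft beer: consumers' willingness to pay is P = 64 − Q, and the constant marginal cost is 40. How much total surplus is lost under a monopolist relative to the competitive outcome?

Competitive firms price at marginal cost: P = 40, giving Q = 24.
Monopoly sets MR = MC: 64 − 2Q = 40 ⇒ Q = 12, P = 64 − 12 = 52.
DWL is the triangle between Q = 12 and Q = 24: ½·(24 − 12)·(52 − 40) = 72.

DWL = 72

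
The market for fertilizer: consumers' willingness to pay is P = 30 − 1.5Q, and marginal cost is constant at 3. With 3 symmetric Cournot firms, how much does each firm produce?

q_i = 4.5

Cournot with 3 identical firms: the symmetric best-response condition is 30 − 6q = 3. Each firm produces q = 4.5, total output Q = 13.5, price P = 9.75.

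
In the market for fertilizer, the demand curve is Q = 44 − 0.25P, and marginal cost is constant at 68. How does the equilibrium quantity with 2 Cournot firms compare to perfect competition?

Cournot: Q = 18; Competition: Q = 27

Inverting demand: P = 176 − 4Q.
With 2 symmetric Cournot firms, each firm's FOC gives 176 − 12q = 68, so q = 9, Q = 2·9 = 18, and P = 104.
Perfect competition: P = MC = 68, so 176 − 4Q = 68 and Q = 27.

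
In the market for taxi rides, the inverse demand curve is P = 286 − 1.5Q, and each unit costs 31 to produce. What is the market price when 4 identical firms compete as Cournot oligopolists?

P = 82

In a 4-firm Cournot equilibrium, symmetry and the first-order condition give q = (286 − 31)/(7.5) = 34. So Q = 136 and P = 82.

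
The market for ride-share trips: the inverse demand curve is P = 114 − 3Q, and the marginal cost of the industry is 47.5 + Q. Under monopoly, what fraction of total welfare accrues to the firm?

Monopoly sets MR = MC: 114 − 6Q = 47.5 + Q ⇒ Q = 9.5, P = 114 − 3·9.5 = 85.5.
CS = ½·(114 − 85.5)·9.5 = 135.375.
PS = P·Q − VC(Q) = 85.5·9.5 − (47.5·9.5 + ½·1·9.5²) = 315.875.
Share captured = PS/TS = 315.875/451.25 = 0.7.

PS/TS = 0.7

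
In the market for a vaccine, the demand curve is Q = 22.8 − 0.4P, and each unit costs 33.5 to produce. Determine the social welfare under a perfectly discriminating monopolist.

Inverting demand: P = 57 − 2.5Q.
A perfectly discriminating monopolist sells every unit with P(Q) ≥ MC(Q), so output equals the competitive quantity Q = 9.4. Each buyer pays their reservation price, so CS = 0 and the firm captures all surplus.
TS = 110.45 (equal to competitive TS).

TS = 110.45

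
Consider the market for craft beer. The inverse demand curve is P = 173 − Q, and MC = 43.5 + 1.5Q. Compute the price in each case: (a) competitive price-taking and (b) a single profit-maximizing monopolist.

Competition: P = 121.2; Monopoly: P = 136

Under competition P = MC: 173 − Q = 43.5 + 1.5Q ⇒ Q = 51.8, P = 121.2.
A monopolist chooses Q where MR = MC. MR = 173 − 2Q; setting this equal to 43.5 + 1.5Q gives Q = 37 and P = 136.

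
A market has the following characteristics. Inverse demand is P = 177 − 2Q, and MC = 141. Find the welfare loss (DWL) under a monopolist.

Competitive firms price at marginal cost: P = 141, giving Q = 18.
Monopoly sets MR = MC: 177 − 4Q = 141 ⇒ Q = 9, P = 177 − 2·9 = 159.
DWL is the triangle between Q = 9 and Q = 18: ½·(18 − 9)·(159 − 141) = 81.

DWL = 81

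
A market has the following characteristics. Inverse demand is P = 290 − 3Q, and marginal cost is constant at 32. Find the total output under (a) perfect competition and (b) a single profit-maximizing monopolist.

Under competition P = MC = 32, so Q = (290 − 32)/3 = 86.
The monopolist equates marginal revenue to marginal cost: 290 − 6Q = 32, so Q = 43. From demand, P = 161.

Competition: Q = 86; Monopoly: Q = 43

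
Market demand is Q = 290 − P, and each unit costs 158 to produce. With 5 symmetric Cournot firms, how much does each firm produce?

q_i = 22

Inverting demand: P = 290 − Q.
Cournot with 5 identical firms: the symmetric best-response condition is 290 − 6q = 158. Each firm produces q = 22, total output Q = 110, price P = 180.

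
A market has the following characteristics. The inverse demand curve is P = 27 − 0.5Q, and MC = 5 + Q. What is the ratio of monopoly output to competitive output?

Q_m/Q_c = 0.75

A monopolist chooses Q where MR = MC. MR = 27 − Q; setting this equal to 5 + Q gives Q = 11 and P = 21.5.
Competitive equilibrium sets price equal to marginal cost: 27 − 0.5Q = 5 + Q, so Q = 44/3 and P = 59/3.
Ratio Q_m/Q_c = 11/(44/3) = 0.75.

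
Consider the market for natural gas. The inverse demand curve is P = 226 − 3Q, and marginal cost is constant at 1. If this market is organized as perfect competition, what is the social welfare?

Perfect competition: P = MC = 1, so 226 − 3Q = 1 and Q = 75.
CS = ½·(226 − 1)·75 = 8437.5; PS = (1 − 1)·75 = 0; TS = 8437.5.

TS = 8437.5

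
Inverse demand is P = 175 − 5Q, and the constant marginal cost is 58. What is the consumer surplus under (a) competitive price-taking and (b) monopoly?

Competition: CS = 1368.9; Monopoly: CS = 342.225

Under competition P = MC = 58, so Q = (175 − 58)/5 = 23.4.
CS = ½·(175 − 58)·23.4 = 1368.9.
A monopolist chooses Q where MR = MC. MR = 175 − 10Q; setting this equal to 58 gives Q = 11.7 and P = 116.5.
CS = ½·(175 − 116.5)·11.7 = 342.225.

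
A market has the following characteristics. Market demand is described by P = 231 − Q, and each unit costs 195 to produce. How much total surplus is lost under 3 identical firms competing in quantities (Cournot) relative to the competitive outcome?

Under competition P = MC = 195, so Q = (231 − 195)/1 = 36.
Cournot with 3 identical firms: the symmetric best-response condition is 231 − 4q = 195. Each firm produces q = 9, total output Q = 27, price P = 204.
DWL is the triangle between Q = 27 and Q = 36: ½·(36 − 27)·(204 − 195) = 40.5.

DWL = 40.5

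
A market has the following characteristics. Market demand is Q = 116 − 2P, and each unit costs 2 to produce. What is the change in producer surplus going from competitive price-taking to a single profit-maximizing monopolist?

Inverting demand: P = 58 − 0.5Q.
Under competition P = MC = 2, so Q = (58 − 2)/0.5 = 112.
PS = (2 − 2)·112 = 0.
The monopolist equates marginal revenue to marginal cost: 58 − Q = 2, so Q = 56. From demand, P = 30.
PS = (30 − 2)·56 = 1568.
Change in producer surplus: 1568 − 0 = 1568.

Producer surplus rises by 1568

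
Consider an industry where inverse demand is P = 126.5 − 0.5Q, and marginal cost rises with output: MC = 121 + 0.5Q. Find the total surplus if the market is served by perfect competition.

TS = 15.125

Competitive equilibrium sets price equal to marginal cost: 126.5 − 0.5Q = 121 + 0.5Q, so Q = 5.5 and P = 123.75.
CS = ½·(126.5 − 123.75)·5.5 = 121/16; PS = (123.75·5.5 − 121·5.5 − ½·0.5·5.5²) = 121/16; TS = 15.125.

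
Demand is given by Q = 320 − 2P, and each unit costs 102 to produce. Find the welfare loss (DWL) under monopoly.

Inverting demand: P = 160 − 0.5Q.
Perfect competition: P = MC = 102, so 160 − 0.5Q = 102 and Q = 116.
The monopolist equates marginal revenue to marginal cost: 160 − Q = 102, so Q = 58. From demand, P = 131.
DWL is the triangle between Q = 58 and Q = 116: ½·(116 − 58)·(131 − 102) = 841.

DWL = 841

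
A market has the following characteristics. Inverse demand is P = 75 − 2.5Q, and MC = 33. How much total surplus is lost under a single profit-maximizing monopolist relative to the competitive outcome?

Perfect competition: P = MC = 33, so 75 − 2.5Q = 33 and Q = 16.8.
Monopoly sets MR = MC: 75 − 5Q = 33 ⇒ Q = 8.4, P = 75 − 2.5·8.4 = 54.
DWL is the triangle between Q = 8.4 and Q = 16.8: ½·(16.8 − 8.4)·(54 − 33) = 88.2.

DWL = 88.2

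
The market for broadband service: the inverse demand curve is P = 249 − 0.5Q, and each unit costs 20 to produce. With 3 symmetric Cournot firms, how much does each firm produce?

q_i = 114.5

Cournot with 3 identical firms: the symmetric best-response condition is 249 − 2q = 20. Each firm produces q = 114.5, total output Q = 343.5, price P = 77.25.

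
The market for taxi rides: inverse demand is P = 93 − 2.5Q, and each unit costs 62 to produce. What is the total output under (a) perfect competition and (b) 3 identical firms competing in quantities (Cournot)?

Under competition P = MC = 62, so Q = (93 − 62)/2.5 = 12.4.
Cournot with 3 identical firms: the symmetric best-response condition is 93 − 10q = 62. Each firm produces q = 3.1, total output Q = 9.3, price P = 69.75.

Competition: Q = 12.4; Cournot: Q = 9.3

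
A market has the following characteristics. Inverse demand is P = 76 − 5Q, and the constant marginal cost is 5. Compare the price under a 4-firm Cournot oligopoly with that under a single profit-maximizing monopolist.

Cournot: P = 19.2; Monopoly: P = 40.5

Cournot with 4 identical firms: the symmetric best-response condition is 76 − 25q = 5. Each firm produces q = 2.84, total output Q = 11.36, price P = 19.2.
Monopoly sets MR = MC: 76 − 10Q = 5 ⇒ Q = 7.1, P = 76 − 5·7.1 = 40.5.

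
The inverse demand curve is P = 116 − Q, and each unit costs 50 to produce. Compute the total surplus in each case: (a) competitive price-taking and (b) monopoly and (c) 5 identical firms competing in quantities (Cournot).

Under competition P = MC = 50, so Q = (116 − 50)/1 = 66.
CS = ½·(116 − 50)·66 = 2178; PS = (50 − 50)·66 = 0; TS = 2178.
A monopolist chooses Q where MR = MC. MR = 116 − 2Q; setting this equal to 50 gives Q = 33 and P = 83.
CS = ½·(116 − 83)·33 = 544.5; PS = (83 − 50)·33 = 1089; TS = 1633.5.
Cournot with 5 identical firms: the symmetric best-response condition is 116 − 6q = 50. Each firm produces q = 11, total output Q = 55, price P = 61.
CS = ½·(116 − 61)·55 = 1512.5; PS = (61 − 50)·55 = 605; TS = 2117.5.

Competition: TS = 2178; Monopoly: TS = 1633.5; Cournot: TS = 2117.5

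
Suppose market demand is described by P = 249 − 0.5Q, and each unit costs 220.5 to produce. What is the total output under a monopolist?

Q = 28.5

Monopoly sets MR = MC: 249 − Q = 220.5 ⇒ Q = 28.5, P = 249 − 0.5·28.5 = 234.75.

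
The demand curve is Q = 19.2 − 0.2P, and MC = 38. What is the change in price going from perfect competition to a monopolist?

Price rises by 29

Inverting demand: P = 96 − 5Q.
Perfect competition: P = MC = 38, so 96 − 5Q = 38 and Q = 11.6.
A monopolist chooses Q where MR = MC. MR = 96 − 10Q; setting this equal to 38 gives Q = 5.8 and P = 67.
Change in price: 67 − 38 = 29.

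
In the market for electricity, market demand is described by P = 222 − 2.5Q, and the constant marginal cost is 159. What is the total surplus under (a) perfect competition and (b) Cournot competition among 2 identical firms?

Competition: TS = 793.8; Cournot: TS = 705.6

Under competition P = MC = 159, so Q = (222 − 159)/2.5 = 25.2.
CS = ½·(222 − 159)·25.2 = 793.8; PS = (159 − 159)·25.2 = 0; TS = 793.8.
Cournot with 2 identical firms: the symmetric best-response condition is 222 − 7.5q = 159. Each firm produces q = 8.4, total output Q = 16.8, price P = 180.
CS = ½·(222 − 180)·16.8 = 352.8; PS = (180 − 159)·16.8 = 352.8; TS = 705.6.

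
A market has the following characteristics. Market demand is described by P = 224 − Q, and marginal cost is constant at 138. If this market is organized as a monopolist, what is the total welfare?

TS = 2773.5

A monopolist chooses Q where MR = MC. MR = 224 − 2Q; setting this equal to 138 gives Q = 43 and P = 181.
CS = ½·(224 − 181)·43 = 924.5; PS = (181 − 138)·43 = 1849; TS = 2773.5.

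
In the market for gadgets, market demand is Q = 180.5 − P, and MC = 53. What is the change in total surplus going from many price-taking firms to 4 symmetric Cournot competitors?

Inverting demand: P = 180.5 − Q.
Competitive firms price at marginal cost: P = 53, giving Q = 127.5.
CS = ½·(180.5 − 53)·127.5 = 8128.125; PS = (53 − 53)·127.5 = 0; TS = 8128.125.
With 4 symmetric Cournot firms, each firm's FOC gives 180.5 − 5q = 53, so q = 25.5, Q = 4·25.5 = 102, and P = 78.5.
CS = ½·(180.5 − 78.5)·102 = 5202; PS = (78.5 − 53)·102 = 2601; TS = 7803.
Change in total surplus: 7803 − 8128.125 = −325.125.

TS falls by 325.125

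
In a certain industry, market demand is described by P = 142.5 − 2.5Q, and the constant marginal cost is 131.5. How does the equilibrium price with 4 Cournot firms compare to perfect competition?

Cournot with 4 identical firms: the symmetric best-response condition is 142.5 − 12.5q = 131.5. Each firm produces q = 0.88, total output Q = 3.52, price P = 133.7.
Perfect competition: P = MC = 131.5, so 142.5 − 2.5Q = 131.5 and Q = 4.4.

Cournot: P = 133.7; Competition: P = 131.5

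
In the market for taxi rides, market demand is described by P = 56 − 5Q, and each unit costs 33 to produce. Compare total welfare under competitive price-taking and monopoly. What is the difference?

Perfect competition: P = MC = 33, so 56 − 5Q = 33 and Q = 4.6.
CS = ½·(56 − 33)·4.6 = 52.9; PS = (33 − 33)·4.6 = 0; TS = 52.9.
A monopolist chooses Q where MR = MC. MR = 56 − 10Q; setting this equal to 33 gives Q = 2.3 and P = 44.5.
CS = ½·(56 − 44.5)·2.3 = 13.225; PS = (44.5 − 33)·2.3 = 26.45; TS = 39.675.
Change in total welfare: 39.675 − 52.9 = −13.225.

TS falls by 13.225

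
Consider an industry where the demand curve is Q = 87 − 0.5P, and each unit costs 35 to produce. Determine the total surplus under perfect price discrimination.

TS = 4830.25

Inverting demand: P = 174 − 2Q.
Under first-degree price discrimination the firm charges each unit its demand price and produces up to where P = MC, i.e. Q = 69.5. Consumer surplus is zero; producer surplus equals total surplus.
TS = 4830.25 (equal to competitive TS).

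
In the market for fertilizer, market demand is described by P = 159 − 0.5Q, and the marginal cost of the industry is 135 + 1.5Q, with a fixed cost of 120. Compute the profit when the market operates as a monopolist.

Profit = −4.8

A monopolist chooses Q where MR = MC. MR = 159 − Q; setting this equal to 135 + 1.5Q gives Q = 9.6 and P = 154.2.
Profit = 154.2·9.6 − (135·9.6 + ½·1.5·9.6²) − 120 = −4.8.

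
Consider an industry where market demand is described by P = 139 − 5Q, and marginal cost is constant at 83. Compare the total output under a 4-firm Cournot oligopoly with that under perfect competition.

With 4 symmetric Cournot firms, each firm's FOC gives 139 − 25q = 83, so q = 2.24, Q = 4·2.24 = 8.96, and P = 94.2.
Competitive firms price at marginal cost: P = 83, giving Q = 11.2.

Cournot: Q = 8.96; Competition: Q = 11.2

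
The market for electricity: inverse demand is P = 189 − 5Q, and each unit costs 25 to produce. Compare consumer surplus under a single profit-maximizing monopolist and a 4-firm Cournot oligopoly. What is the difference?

Monopoly sets MR = MC: 189 − 10Q = 25 ⇒ Q = 16.4, P = 189 − 5·16.4 = 107.
CS = ½·(189 − 107)·16.4 = 672.4.
In a 4-firm Cournot equilibrium, symmetry and the first-order condition give q = (189 − 25)/(25) = 6.56. So Q = 26.24 and P = 57.8.
CS = ½·(189 − 57.8)·26.24 = 1721.344.
Change in consumer surplus: 1721.344 − 672.4 = 1048.944.

Consumer surplus rises by 1048.944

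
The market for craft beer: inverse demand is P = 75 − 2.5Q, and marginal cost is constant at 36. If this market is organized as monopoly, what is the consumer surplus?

A monopolist chooses Q where MR = MC. MR = 75 − 5Q; setting this equal to 36 gives Q = 7.8 and P = 55.5.
CS = ½·(75 − 55.5)·7.8 = 76.05.

CS = 76.05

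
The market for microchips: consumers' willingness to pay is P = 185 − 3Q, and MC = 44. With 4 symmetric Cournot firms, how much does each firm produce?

Cournot with 4 identical firms: the symmetric best-response condition is 185 − 15q = 44. Each firm produces q = 9.4, total output Q = 37.6, price P = 72.2.

q_i = 9.4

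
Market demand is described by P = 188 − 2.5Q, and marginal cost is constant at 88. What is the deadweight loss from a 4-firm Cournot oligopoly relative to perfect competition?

DWL = 80

Perfect competition: P = MC = 88, so 188 − 2.5Q = 88 and Q = 40.
In a 4-firm Cournot equilibrium, symmetry and the first-order condition give q = (188 − 88)/(12.5) = 8. So Q = 32 and P = 108.
DWL is the triangle between Q = 32 and Q = 40: ½·(40 − 32)·(108 − 88) = 80.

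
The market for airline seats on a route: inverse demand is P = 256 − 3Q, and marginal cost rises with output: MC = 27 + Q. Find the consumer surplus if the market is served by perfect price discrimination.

CS = 0

A perfectly discriminating monopolist sells every unit with P(Q) ≥ MC(Q), so output equals the competitive quantity Q = 57.25. Each buyer pays their reservation price, so CS = 0 and the firm captures all surplus.
CS = 0.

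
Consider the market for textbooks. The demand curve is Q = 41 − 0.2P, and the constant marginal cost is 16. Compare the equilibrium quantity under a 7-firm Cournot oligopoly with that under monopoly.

Cournot: Q = 33.075; Monopoly: Q = 18.9

Inverting demand: P = 205 − 5Q.
In a 7-firm Cournot equilibrium, symmetry and the first-order condition give q = (205 − 16)/(40) = 4.725. So Q = 33.075 and P = 39.625.
The monopolist equates marginal revenue to marginal cost: 205 − 10Q = 16, so Q = 18.9. From demand, P = 110.5.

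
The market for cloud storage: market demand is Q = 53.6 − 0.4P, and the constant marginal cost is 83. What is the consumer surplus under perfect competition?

CS = 520.2

Inverting demand: P = 134 − 2.5Q.
Perfect competition: P = MC = 83, so 134 − 2.5Q = 83 and Q = 20.4.
CS = ½·(134 − 83)·20.4 = 520.2.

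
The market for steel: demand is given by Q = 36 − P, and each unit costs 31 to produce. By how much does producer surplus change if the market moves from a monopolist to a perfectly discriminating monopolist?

Producer surplus rises by 6.25

Inverting demand: P = 36 − Q.
Monopoly sets MR = MC: 36 − 2Q = 31 ⇒ Q = 2.5, P = 36 − 2.5 = 33.5.
PS = (33.5 − 31)·2.5 = 6.25.
With perfect price discrimination, output is the efficient level Q = 5 (where demand meets MC), but every buyer pays their willingness to pay: CS = 0 and PS = total surplus.
PS = ½·(36 − 31)·5 = 12.5.
Change in producer surplus: 12.5 − 6.25 = 6.25.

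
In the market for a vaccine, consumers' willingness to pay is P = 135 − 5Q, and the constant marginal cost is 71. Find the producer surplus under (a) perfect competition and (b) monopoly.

Competition: PS = 0; Monopoly: PS = 204.8

Competitive firms price at marginal cost: P = 71, giving Q = 12.8.
PS = (71 − 71)·12.8 = 0.
The monopolist equates marginal revenue to marginal cost: 135 − 10Q = 71, so Q = 6.4. From demand, P = 103.
PS = (103 − 71)·6.4 = 204.8.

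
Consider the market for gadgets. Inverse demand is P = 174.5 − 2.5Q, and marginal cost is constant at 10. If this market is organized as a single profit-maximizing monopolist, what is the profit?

Profit = 2706.025

Monopoly sets MR = MC: 174.5 − 5Q = 10 ⇒ Q = 32.9, P = 174.5 − 2.5·32.9 = 92.25.
Profit = (92.25 − 10)·32.9 = 2706.025.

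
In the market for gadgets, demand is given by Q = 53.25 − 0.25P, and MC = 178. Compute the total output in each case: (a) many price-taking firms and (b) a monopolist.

Inverting demand: P = 213 − 4Q.
Perfect competition: P = MC = 178, so 213 − 4Q = 178 and Q = 8.75.
The monopolist equates marginal revenue to marginal cost: 213 − 8Q = 178, so Q = 4.375. From demand, P = 195.5.

Competition: Q = 8.75; Monopoly: Q = 4.375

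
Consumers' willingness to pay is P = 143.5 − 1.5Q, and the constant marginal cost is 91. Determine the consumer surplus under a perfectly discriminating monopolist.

CS = 0

Under first-degree price discrimination the firm charges each unit its demand price and produces up to where P = MC, i.e. Q = 35. Consumer surplus is zero; producer surplus equals total surplus.
CS = 0.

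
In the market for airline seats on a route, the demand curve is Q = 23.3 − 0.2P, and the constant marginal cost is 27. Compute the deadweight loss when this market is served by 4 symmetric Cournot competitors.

DWL = 32.041

Inverting demand: P = 116.5 − 5Q.
Under competition P = MC = 27, so Q = (116.5 − 27)/5 = 17.9.
In a 4-firm Cournot equilibrium, symmetry and the first-order condition give q = (116.5 − 27)/(25) = 3.58. So Q = 14.32 and P = 44.9.
DWL is the triangle between Q = 14.32 and Q = 17.9: ½·(17.9 − 14.32)·(44.9 − 27) = 32.041.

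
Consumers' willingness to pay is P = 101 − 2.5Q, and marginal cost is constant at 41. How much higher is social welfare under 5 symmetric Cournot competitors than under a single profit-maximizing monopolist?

TS rises by 160

A monopolist chooses Q where MR = MC. MR = 101 − 5Q; setting this equal to 41 gives Q = 12 and P = 71.
CS = ½·(101 − 71)·12 = 180; PS = (71 − 41)·12 = 360; TS = 540.
With 5 symmetric Cournot firms, each firm's FOC gives 101 − 15q = 41, so q = 4, Q = 5·4 = 20, and P = 51.
CS = ½·(101 − 51)·20 = 500; PS = (51 − 41)·20 = 200; TS = 700.
Change in social welfare: 700 − 540 = 160.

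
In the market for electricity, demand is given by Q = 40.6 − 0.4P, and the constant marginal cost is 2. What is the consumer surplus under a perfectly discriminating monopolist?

Inverting demand: P = 101.5 − 2.5Q.
Under first-degree price discrimination the firm charges each unit its demand price and produces up to where P = MC, i.e. Q = 39.8. Consumer surplus is zero; producer surplus equals total surplus.
CS = 0.

CS = 0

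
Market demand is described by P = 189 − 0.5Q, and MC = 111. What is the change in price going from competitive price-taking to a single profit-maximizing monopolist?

Price rises by 39

Under competition P = MC = 111, so Q = (189 − 111)/0.5 = 156.
Monopoly sets MR = MC: 189 − Q = 111 ⇒ Q = 78, P = 189 − 0.5·78 = 150.
Change in price: 150 − 111 = 39.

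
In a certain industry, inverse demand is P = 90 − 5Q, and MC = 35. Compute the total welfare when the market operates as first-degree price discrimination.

TS = 302.5

With perfect price discrimination, output is the efficient level Q = 11 (where demand meets MC), but every buyer pays their willingness to pay: CS = 0 and PS = total surplus.
TS = 302.5 (equal to competitive TS).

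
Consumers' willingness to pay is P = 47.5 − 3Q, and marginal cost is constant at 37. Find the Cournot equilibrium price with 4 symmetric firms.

P = 39.1

Cournot with 4 identical firms: the symmetric best-response condition is 47.5 − 15q = 37. Each firm produces q = 0.7, total output Q = 2.8, price P = 39.1.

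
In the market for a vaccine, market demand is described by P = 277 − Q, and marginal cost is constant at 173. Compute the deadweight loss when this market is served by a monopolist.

Competitive firms price at marginal cost: P = 173, giving Q = 104.
Monopoly sets MR = MC: 277 − 2Q = 173 ⇒ Q = 52, P = 277 − 52 = 225.
DWL is the triangle between Q = 52 and Q = 104: ½·(104 − 52)·(225 − 173) = 1352.

DWL = 1352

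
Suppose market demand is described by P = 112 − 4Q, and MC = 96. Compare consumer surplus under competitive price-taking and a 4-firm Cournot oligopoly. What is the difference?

Consumer surplus falls by 11.52

Perfect competition: P = MC = 96, so 112 − 4Q = 96 and Q = 4.
CS = ½·(112 − 96)·4 = 32.
With 4 symmetric Cournot firms, each firm's FOC gives 112 − 20q = 96, so q = 0.8, Q = 4·0.8 = 3.2, and P = 99.2.
CS = ½·(112 − 99.2)·3.2 = 20.48.
Change in consumer surplus: 20.48 − 32 = −11.52.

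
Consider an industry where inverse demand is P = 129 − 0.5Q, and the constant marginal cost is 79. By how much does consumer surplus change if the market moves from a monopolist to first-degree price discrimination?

CS falls by 625

A monopolist chooses Q where MR = MC. MR = 129 − Q; setting this equal to 79 gives Q = 50 and P = 104.
CS = ½·(129 − 104)·50 = 625.
With perfect price discrimination, output is the efficient level Q = 100 (where demand meets MC), but every buyer pays their willingness to pay: CS = 0 and PS = total surplus.
CS = 0.
Change in consumer surplus: 0 − 625 = −625.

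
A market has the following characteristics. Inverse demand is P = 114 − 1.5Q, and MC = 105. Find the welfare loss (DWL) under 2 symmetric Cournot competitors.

Perfect competition: P = MC = 105, so 114 − 1.5Q = 105 and Q = 6.
In a 2-firm Cournot equilibrium, symmetry and the first-order condition give q = (114 − 105)/(4.5) = 2. So Q = 4 and P = 108.
DWL is the triangle between Q = 4 and Q = 6: ½·(6 − 4)·(108 − 105) = 3.

DWL = 3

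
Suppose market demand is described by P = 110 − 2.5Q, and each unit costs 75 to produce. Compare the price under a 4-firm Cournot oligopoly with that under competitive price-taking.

Cournot: P = 82; Competition: P = 75

With 4 symmetric Cournot firms, each firm's FOC gives 110 − 12.5q = 75, so q = 2.8, Q = 4·2.8 = 11.2, and P = 82.
Perfect competition: P = MC = 75, so 110 − 2.5Q = 75 and Q = 14.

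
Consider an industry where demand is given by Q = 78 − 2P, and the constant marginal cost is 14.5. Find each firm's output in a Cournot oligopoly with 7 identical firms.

q_i = 6.125

Inverting demand: P = 39 − 0.5Q.
In a 7-firm Cournot equilibrium, symmetry and the first-order condition give q = (39 − 14.5)/(4) = 6.125. So Q = 42.875 and P = 281/16.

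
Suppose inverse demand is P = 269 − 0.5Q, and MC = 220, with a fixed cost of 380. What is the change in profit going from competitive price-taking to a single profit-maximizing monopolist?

Perfect competition: P = MC = 220, so 269 − 0.5Q = 220 and Q = 98.
Profit = (220 − 220)·98 − 380 = −380.
The monopolist equates marginal revenue to marginal cost: 269 − Q = 220, so Q = 49. From demand, P = 244.5.
Profit = (244.5 − 220)·49 − 380 = 820.5.
Change in profit: 820.5 − −380 = 1200.5.

Profit rises by 1200.5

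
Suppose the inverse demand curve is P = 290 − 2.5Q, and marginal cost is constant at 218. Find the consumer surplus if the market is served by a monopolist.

CS = 259.2

The monopolist equates marginal revenue to marginal cost: 290 − 5Q = 218, so Q = 14.4. From demand, P = 254.
CS = ½·(290 − 254)·14.4 = 259.2.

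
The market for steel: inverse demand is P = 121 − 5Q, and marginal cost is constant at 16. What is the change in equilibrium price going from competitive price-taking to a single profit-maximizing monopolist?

Equilibrium price rises by 52.5

Perfect competition: P = MC = 16, so 121 − 5Q = 16 and Q = 21.
A monopolist chooses Q where MR = MC. MR = 121 − 10Q; setting this equal to 16 gives Q = 10.5 and P = 68.5.
Change in equilibrium price: 68.5 − 16 = 52.5.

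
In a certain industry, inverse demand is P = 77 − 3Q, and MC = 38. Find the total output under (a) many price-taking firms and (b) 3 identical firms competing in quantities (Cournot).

Under competition P = MC = 38, so Q = (77 − 38)/3 = 13.
In a 3-firm Cournot equilibrium, symmetry and the first-order condition give q = (77 − 38)/(12) = 3.25. So Q = 9.75 and P = 47.75.

Competition: Q = 13; Cournot: Q = 9.75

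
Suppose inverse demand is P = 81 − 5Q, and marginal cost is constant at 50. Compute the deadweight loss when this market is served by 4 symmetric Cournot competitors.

Under competition P = MC = 50, so Q = (81 − 50)/5 = 6.2.
In a 4-firm Cournot equilibrium, symmetry and the first-order condition give q = (81 − 50)/(25) = 1.24. So Q = 4.96 and P = 56.2.
DWL is the triangle between Q = 4.96 and Q = 6.2: ½·(6.2 − 4.96)·(56.2 − 50) = 3.844.

DWL = 3.844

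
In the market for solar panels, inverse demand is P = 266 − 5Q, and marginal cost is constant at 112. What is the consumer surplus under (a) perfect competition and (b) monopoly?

Competitive firms price at marginal cost: P = 112, giving Q = 30.8.
CS = ½·(266 − 112)·30.8 = 2371.6.
Monopoly sets MR = MC: 266 − 10Q = 112 ⇒ Q = 15.4, P = 266 − 5·15.4 = 189.
CS = ½·(266 − 189)·15.4 = 592.9.

Competition: CS = 2371.6; Monopoly: CS = 592.9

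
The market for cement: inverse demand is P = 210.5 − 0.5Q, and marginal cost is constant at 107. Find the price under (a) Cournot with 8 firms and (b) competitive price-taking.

Cournot with 8 identical firms: the symmetric best-response condition is 210.5 − 4.5q = 107. Each firm produces q = 23, total output Q = 184, price P = 118.5.
Competitive firms price at marginal cost: P = 107, giving Q = 207.

Cournot: P = 118.5; Competition: P = 107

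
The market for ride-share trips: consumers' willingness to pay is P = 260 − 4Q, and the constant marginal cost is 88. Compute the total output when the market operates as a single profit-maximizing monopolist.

A monopolist chooses Q where MR = MC. MR = 260 − 8Q; setting this equal to 88 gives Q = 21.5 and P = 174.

Q = 21.5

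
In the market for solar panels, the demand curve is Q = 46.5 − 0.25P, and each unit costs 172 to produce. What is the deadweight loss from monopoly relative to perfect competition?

Inverting demand: P = 186 − 4Q.
Competitive firms price at marginal cost: P = 172, giving Q = 3.5.
Monopoly sets MR = MC: 186 − 8Q = 172 ⇒ Q = 1.75, P = 186 − 4·1.75 = 179.
DWL is the triangle between Q = 1.75 and Q = 3.5: ½·(3.5 − 1.75)·(179 − 172) = 6.125.

DWL = 6.125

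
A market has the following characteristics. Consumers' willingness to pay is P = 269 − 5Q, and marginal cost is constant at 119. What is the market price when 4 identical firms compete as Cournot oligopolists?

With 4 symmetric Cournot firms, each firm's FOC gives 269 − 25q = 119, so q = 6, Q = 4·6 = 24, and P = 149.

P = 149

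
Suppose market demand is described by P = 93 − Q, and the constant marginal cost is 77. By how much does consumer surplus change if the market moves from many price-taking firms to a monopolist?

Perfect competition: P = MC = 77, so 93 − Q = 77 and Q = 16.
CS = ½·(93 − 77)·16 = 128.
A monopolist chooses Q where MR = MC. MR = 93 − 2Q; setting this equal to 77 gives Q = 8 and P = 85.
CS = ½·(93 − 85)·8 = 32.
Change in consumer surplus: 32 − 128 = −96.

CS falls by 96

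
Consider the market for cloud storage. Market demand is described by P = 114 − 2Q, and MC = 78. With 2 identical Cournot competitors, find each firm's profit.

π_i = 72

With 2 symmetric Cournot firms, each firm's FOC gives 114 − 6q = 78, so q = 6, Q = 2·6 = 12, and P = 90.
Each firm's profit = (90 − 78)·6 = 72.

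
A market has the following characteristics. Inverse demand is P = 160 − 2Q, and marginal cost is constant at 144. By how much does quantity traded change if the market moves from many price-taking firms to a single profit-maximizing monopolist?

Quantity traded falls by 4

Perfect competition: P = MC = 144, so 160 − 2Q = 144 and Q = 8.
A monopolist chooses Q where MR = MC. MR = 160 − 4Q; setting this equal to 144 gives Q = 4 and P = 152.
Change in quantity traded: 4 − 8 = −4.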